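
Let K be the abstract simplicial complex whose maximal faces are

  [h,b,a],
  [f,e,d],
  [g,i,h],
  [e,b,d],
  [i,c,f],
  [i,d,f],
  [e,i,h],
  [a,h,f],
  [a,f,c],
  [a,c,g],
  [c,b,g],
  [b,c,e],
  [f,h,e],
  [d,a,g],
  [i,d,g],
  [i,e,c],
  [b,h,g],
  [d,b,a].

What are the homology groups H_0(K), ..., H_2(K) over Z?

Order the vertices as a < b < c < d < e < f < g < h < i. Listing each simplex with vertices in this order, K has dimension 2 with simplices:

  0-simplices (9): a, b, c, d, e, f, g, h, i
  1-simplices (27): ab, ac, ad, af, ag, ah, bc, bd, be, bg, bh, ce, cf, cg, ci, de, df, dg, di, ef, eh, ei, fh, fi, gh, gi, hi
  2-simplices (18): abd, abh, acf, acg, adg, afh, bce, bcg, bde, bgh, cei, cfi, def, dfi, dgi, efh, ehi, ghi

giving chain groups C_0 ≅ Z^9, C_1 ≅ Z^27, C_2 ≅ Z^18.

Boundary ∂_1: C_1 → C_0 sends each edge [p,q] (with p < q) to q − p. For instance
  ∂ab = b − a.
This gives a 9×27 integer matrix of rank 8; reducing to Smith normal form yields diagonal entries (1,1,1,1,1,1,1,1).

The boundary map ∂_2: C_2 → C_1 acts by ∂[p,q,r] = [q,r] − [p,r] + [p,q]. For instance
  ∂ghi = hi − gi + gh,
  ∂abh = bh − ah + ab.
As a 27×18 matrix over Z this has rank 18, with invariant factors (1,1,1,1,1,1,1,1,1,1,1,1,1,1,1,1,1,2).

Now H_k = ker ∂_k / im ∂_{k+1}, so:

  H_0: rank C_0 − rank ∂_1 = 9 − 8 = 1, and the invariant factors of ∂_1 are all 1, so H_0 ≅ Z.
  H_1: rank ker ∂_1 − rank ∂_2 = (27 − 8) − 18 = 1, and ∂_2 has invariant factor 2 > 1, so H_1 ≅ Z × Z/2.
  H_2: rank ker ∂_2 − rank ∂_3 = (18 − 18) − 0 = 0, and there is no ∂_3, so H_2 ≅ 0.

As a check, the Euler characteristic is 9 − 27 + 18 = 0, which agrees with 1 − 1 + 0 = 0.

H_0 = Z,  H_1 = Z × Z/2,  H_2 = 0.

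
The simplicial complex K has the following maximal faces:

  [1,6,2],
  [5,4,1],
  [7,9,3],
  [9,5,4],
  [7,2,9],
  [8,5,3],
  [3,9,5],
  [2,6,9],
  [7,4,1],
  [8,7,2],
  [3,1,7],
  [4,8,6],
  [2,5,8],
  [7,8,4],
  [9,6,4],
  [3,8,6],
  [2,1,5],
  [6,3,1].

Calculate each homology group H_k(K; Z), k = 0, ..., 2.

We work with the vertex ordering 1 < 2 < 3 < 4 < 5 < 6 < 7 < 8 < 9. The simplices of K, each written with vertices in increasing order, are:

  0-simplices (9): [1], [2], [3], [4], [5], [6], [7], [8], [9]
  1-simplices (27): (27 of them)
  2-simplices (18): [1,2,5], [1,2,6], [1,3,6], [1,3,7], [1,4,5], [1,4,7], [2,5,8], [2,6,9], [2,7,8], [2,7,9], [3,5,8], [3,5,9], [3,6,8], [3,7,9], [4,5,9], [4,6,8], [4,6,9], [4,7,8]

Hence C_0 ≅ Z^9, C_1 ≅ Z^27, C_2 ≅ Z^18.

∂_1: C_1 → C_0 maps an edge to its endpoints' difference, ∂[p,q] = q − p. For instance
  ∂[4,7] = [7] − [4].
This gives a 9×27 integer matrix of rank 8; reducing to Smith normal form yields diagonal entries (1,1,1,1,1,1,1,1).

The boundary map ∂_2: C_2 → C_1 maps a triangle to the signed sum of its edges. For instance
  ∂[3,6,8] = [6,8] − [3,8] + [3,6],
  ∂[2,6,9] = [6,9] − [2,9] + [2,6].
As a 27×18 matrix over Z this has rank 17, with invariant factors (1,1,1,1,1,1,1,1,1,1,1,1,1,1,1,1,1).

Computing H_k = (kernel of ∂_k) / (image of ∂_{k+1}):

  H_0: rank C_0 − rank ∂_1 = 9 − 8 = 1, and the invariant factors of ∂_1 are all 1, so H_0 = Z.
  H_1: rank ker ∂_1 − rank ∂_2 = (27 − 8) − 17 = 2, and the invariant factors of ∂_2 are all 1, so H_1 = Z^2.
  H_2: rank ker ∂_2 − rank ∂_3 = (18 − 17) − 0 = 1, and there is no ∂_3, so H_2 = Z.

H_0 ≅ Z,  H_1 ≅ Z^2,  H_2 ≅ Z.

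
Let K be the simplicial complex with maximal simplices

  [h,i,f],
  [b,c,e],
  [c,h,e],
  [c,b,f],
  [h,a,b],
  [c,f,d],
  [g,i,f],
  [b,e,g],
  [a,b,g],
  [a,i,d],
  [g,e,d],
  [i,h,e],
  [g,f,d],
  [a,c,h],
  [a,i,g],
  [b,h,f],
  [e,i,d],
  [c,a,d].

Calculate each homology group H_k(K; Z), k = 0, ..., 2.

Take the total order a < b < c < d < e < f < g < h < i on the vertex set. Then K (dimension 2) consists of the simplices:

  0-simplices (9): a, b, c, d, e, f, g, h, i
  1-simplices (27): ab, ac, ad, ag, ah, ai, bc, be, bf, bg, bh, cd, ce, cf, ch, de, df, dg, di, eg, eh, ei, fg, fh, fi, gi, hi
  2-simplices (18): abg, abh, acd, ach, adi, agi, bce, bcf, beg, bfh, cdf, ceh, deg, dei, dfg, ehi, fgi, fhi

giving chain groups C_0 ≅ Z^9, C_1 ≅ Z^27, C_2 ≅ Z^18.

Boundary ∂_1: C_1 → C_0 maps an edge to its endpoints' difference, ∂[p,q] = q − p.
The resulting 9×27 matrix has rank 8, and its Smith normal form has invariant factors (1,1,1,1,1,1,1,1).

∂_2: C_2 → C_1 maps a triangle to the signed sum of its edges. For instance
  ∂acd = cd − ad + ac,
  ∂agi = gi − ai + ag.
As a 27×18 matrix over Z this has rank 18, with invariant factors (1,1,1,1,1,1,1,1,1,1,1,1,1,1,1,1,1,2).

Computing H_k = (kernel of ∂_k) / (image of ∂_{k+1}):

  H_0: rank C_0 − rank ∂_1 = 9 − 8 = 1, and the invariant factors of ∂_1 are all 1, so H_0 ≅ Z.
  H_1: rank ker ∂_1 − rank ∂_2 = (27 − 8) − 18 = 1, and ∂_2 has invariant factor 2 > 1, so H_1 ≅ Z × Z/2.
  H_2: rank ker ∂_2 − rank ∂_3 = (18 − 18) − 0 = 0, and there is no ∂_3, so H_2 ≅ 0.

As a check, the Euler characteristic is 9 − 27 + 18 = 0, which agrees with 1 − 1 + 0 = 0.

H_0 ≅ Z,  H_1 ≅ Z × Z/2,  H_2 = 0.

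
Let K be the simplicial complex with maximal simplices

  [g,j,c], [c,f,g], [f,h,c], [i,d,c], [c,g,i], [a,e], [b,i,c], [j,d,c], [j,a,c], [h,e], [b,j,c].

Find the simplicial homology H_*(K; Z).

We work with the vertex ordering a < b < c < d < e < f < g < h < i < j. The simplices of K, each written with vertices in increasing order, are:

  0-simplices (10): a, b, c, d, e, f, g, h, i, j
  1-simplices (19): ac, ae, aj, bc, bi, bj, cd, cf, cg, ch, ci, cj, di, dj, eh, fg, fh, gi, gj
  2-simplices (9): acj, bci, bcj, cdi, cdj, cfg, cfh, cgi, cgj

giving chain groups C_0 ≅ Z^10, C_1 ≅ Z^19, C_2 ≅ Z^9.

Boundary ∂_1: C_1 → C_0 is given by ∂[p,q] = [q] − [p].
The resulting 10×19 matrix has rank 9, and its Smith normal form has invariant factors (1,1,1,1,1,1,1,1,1).

∂_2: C_2 → C_1 maps a triangle to the signed sum of its edges. For instance
  ∂cdj = dj − cj + cd,
  ∂acj = cj − aj + ac.
The 19×9 boundary matrix has rank 9 and Smith normal form diag(1,1,1,1,1,1,1,1,1).

Reading off H_k = ker ∂_k / im ∂_{k+1}:

  H_0: rank C_0 − rank ∂_1 = 10 − 9 = 1, and the invariant factors of ∂_1 are all 1, so H_0 = Z.
  H_1: rank ker ∂_1 − rank ∂_2 = (19 − 9) − 9 = 1, and the invariant factors of ∂_2 are all 1, so H_1 = Z.
  H_2: rank ker ∂_2 − rank ∂_3 = (9 − 9) − 0 = 0, and there is no ∂_3, so H_2 = 0.

As a check, the Euler characteristic is 10 − 19 + 9 = 0, which agrees with 1 − 1 + 0 = 0.

H_0 = Z,  H_1 = Z,  H_2 = 0.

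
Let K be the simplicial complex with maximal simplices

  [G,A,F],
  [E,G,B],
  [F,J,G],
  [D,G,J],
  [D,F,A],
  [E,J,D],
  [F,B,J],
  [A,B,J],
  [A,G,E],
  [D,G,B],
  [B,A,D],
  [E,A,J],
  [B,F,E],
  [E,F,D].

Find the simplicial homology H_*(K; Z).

We work with the vertex ordering A < B < D < E < F < G < J. The simplices of K, each written with vertices in increasing order, are:

  0-simplices (7): A, B, D, E, F, G, J
  1-simplices (21): AB, AD, AE, AF, AG, AJ, BD, BE, BF, BG, BJ, DE, DF, DG, DJ, EF, EG, EJ, FG, FJ, GJ
  2-simplices (14): ABD, ABJ, ADF, AEG, AEJ, AFG, BDG, BEF, BEG, BFJ, DEF, DEJ, DGJ, FGJ

Hence C_0 ≅ Z^7, C_1 ≅ Z^21, C_2 ≅ Z^14.

The boundary map ∂_1: C_1 → C_0 is given by ∂[p,q] = [q] − [p].
The 7×21 boundary matrix has rank 6 and Smith normal form diag(1,1,1,1,1,1).

The boundary map ∂_2: C_2 → C_1 maps a triangle to the signed sum of its edges. For instance
  ∂DEF = EF − DF + DE,
  ∂AEJ = EJ − AJ + AE.
The resulting 21×14 matrix has rank 13, and its Smith normal form has invariant factors (1,1,1,1,1,1,1,1,1,1,1,1,1).

From H_k ≅ ker(∂_k) / im(∂_{k+1}) we obtain:

  H_0: rank C_0 − rank ∂_1 = 7 − 6 = 1, and the invariant factors of ∂_1 are all 1, so H_0 = Z.
  H_1: rank ker ∂_1 − rank ∂_2 = (21 − 6) − 13 = 2, and the invariant factors of ∂_2 are all 1, so H_1 = Z^2.
  H_2: rank ker ∂_2 − rank ∂_3 = (14 − 13) − 0 = 1, and there is no ∂_3, so H_2 = Z.

As a check, the Euler characteristic is 7 − 21 + 14 = 0, which agrees with 1 − 2 + 1 = 0.
(K is a triangulation of the torus T^2.)

H_0 ≅ Z,  H_1 ≅ Z^2,  H_2 ≅ Z.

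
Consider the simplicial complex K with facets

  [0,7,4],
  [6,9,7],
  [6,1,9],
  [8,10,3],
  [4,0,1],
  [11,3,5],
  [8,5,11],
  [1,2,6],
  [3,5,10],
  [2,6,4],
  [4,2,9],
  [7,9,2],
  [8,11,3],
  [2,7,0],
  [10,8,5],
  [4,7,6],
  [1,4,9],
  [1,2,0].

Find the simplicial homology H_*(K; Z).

We work with the vertex ordering 0 < 1 < 2 < 3 < 4 < 5 < 6 < 7 < 8 < 9 < 10 < 11. The simplices of K, each written with vertices in increasing order, are:

  0-simplices (12): [0], [1], [2], [3], [4], [5], [6], [7], [8], [9], [10], [11]
  1-simplices (27): (27 of them)
  2-simplices (18): (18 of them)

giving chain groups C_0 ≅ Z^12, C_1 ≅ Z^27, C_2 ≅ Z^18.

The boundary map ∂_1: C_1 → C_0 sends each edge [p,q] (with p < q) to q − p. For instance
  ∂[0,2] = [2] − [0].
This gives a 12×27 integer matrix of rank 10; reducing to Smith normal form yields diagonal entries (1,1,1,1,1,1,1,1,1,1).

Boundary ∂_2: C_2 → C_1 acts by ∂[p,q,r] = [q,r] − [p,r] + [p,q]. For instance
  ∂[0,1,2] = [1,2] − [0,2] + [0,1],
  ∂[2,7,9] = [7,9] − [2,9] + [2,7].
The resulting 27×18 matrix has rank 17, and its Smith normal form has invariant factors (1,1,1,1,1,1,1,1,1,1,1,1,1,1,1,1,2).

Computing H_k = (kernel of ∂_k) / (image of ∂_{k+1}):

  H_0: rank C_0 − rank ∂_1 = 12 − 10 = 2, and the invariant factors of ∂_1 are all 1, so H_0 = Z^2.
  H_1: rank ker ∂_1 − rank ∂_2 = (27 − 10) − 17 = 0, and ∂_2 has invariant factor 2 > 1, so H_1 = Z/2.
  H_2: rank ker ∂_2 − rank ∂_3 = (18 − 17) − 0 = 1, and there is no ∂_3, so H_2 = Z.

(K is a triangulation of the disjoint union of the real projective plane RP^2 and the 2-sphere S^2.)

H_0 ≅ Z^2,  H_1 ≅ Z/2,  H_2 ≅ Z.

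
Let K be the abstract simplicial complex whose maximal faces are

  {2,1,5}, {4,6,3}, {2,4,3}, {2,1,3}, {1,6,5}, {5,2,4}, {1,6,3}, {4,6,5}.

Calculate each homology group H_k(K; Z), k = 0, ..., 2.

H_0 = Z,  H_1 = 0,  H_2 = Z.

Fix the vertex order 1 < 2 < 3 < 4 < 5 < 6 and write every simplex with vertices in increasing order. Then dim K = 2 and the simplices of K are:

  0-simplices (6): [1], [2], [3], [4], [5], [6]
  1-simplices (12): [1,2], [1,3], [1,5], [1,6], [2,3], [2,4], [2,5], [3,4], [3,6], [4,5], [4,6], [5,6]
  2-simplices (8): [1,2,3], [1,2,5], [1,3,6], [1,5,6], [2,3,4], [2,4,5], [3,4,6], [4,5,6]

giving chain groups C_0 ≅ Z^6, C_1 ≅ Z^12, C_2 ≅ Z^8.

Boundary ∂_1: C_1 → C_0 is given by ∂[p,q] = [q] − [p]. For instance
  ∂[5,6] = [6] − [5].
As a 6×12 matrix over Z this has rank 5, with invariant factors (1,1,1,1,1).

The boundary map ∂_2: C_2 → C_1 maps a triangle to the signed sum of its edges. For instance
  ∂[2,4,5] = [4,5] − [2,5] + [2,4],
  ∂[1,2,5] = [2,5] − [1,5] + [1,2].
The 12×8 boundary matrix has rank 7 and Smith normal form diag(1,1,1,1,1,1,1).

Reading off H_k = ker ∂_k / im ∂_{k+1}:

  H_0: rank C_0 − rank ∂_1 = 6 − 5 = 1, and the invariant factors of ∂_1 are all 1, so H_0 ≅ Z.
  H_1: rank ker ∂_1 − rank ∂_2 = (12 − 5) − 7 = 0, and the invariant factors of ∂_2 are all 1, so H_1 ≅ 0.
  H_2: rank ker ∂_2 − rank ∂_3 = (8 − 7) − 0 = 1, and there is no ∂_3, so H_2 ≅ Z.

As a check, the Euler characteristic is 6 − 12 + 8 = 2, which agrees with 1 − 0 + 1 = 2.
(K is a triangulation of the 2-sphere S^2.)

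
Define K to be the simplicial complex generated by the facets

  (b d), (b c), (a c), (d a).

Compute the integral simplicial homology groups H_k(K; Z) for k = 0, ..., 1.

H_0 = Z,  H_1 = Z.

Take the total order a < b < c < d on the vertex set. Then K (dimension 1) consists of the simplices:

  0-simplices (4): a, b, c, d
  1-simplices (4): ac, ad, bc, bd

Hence C_0 ≅ Z^4, C_1 ≅ Z^4.

The boundary map ∂_1: C_1 → C_0 maps an edge to its endpoints' difference, ∂[p,q] = q − p.
The 4×4 boundary matrix has rank 3 and Smith normal form diag(1,1,1).

From H_k ≅ ker(∂_k) / im(∂_{k+1}) we obtain:

  H_0: rank C_0 − rank ∂_1 = 4 − 3 = 1, and the invariant factors of ∂_1 are all 1, so H_0 ≅ Z.
  H_1: rank ker ∂_1 − rank ∂_2 = (4 − 3) − 0 = 1, and there is no ∂_2, so H_1 ≅ Z.

As a check, the Euler characteristic is 4 − 4 = 0, which agrees with 1 − 1 = 0.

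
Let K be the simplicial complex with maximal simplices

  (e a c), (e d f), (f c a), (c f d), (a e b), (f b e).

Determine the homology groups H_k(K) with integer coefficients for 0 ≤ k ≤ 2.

Fix the vertex order a < b < c < d < e < f and write every simplex with vertices in increasing order. Then dim K = 2 and the simplices of K are:

  0-simplices (6): a, b, c, d, e, f
  1-simplices (12): ab, ac, ae, af, be, bf, cd, ce, cf, de, df, ef
  2-simplices (6): abe, ace, acf, bef, cdf, def

so the chain groups are C_0 ≅ Z^6, C_1 ≅ Z^12, C_2 ≅ Z^6.

∂_1: C_1 → C_0 is given by ∂[p,q] = [q] − [p].
As a 6×12 matrix over Z this has rank 5, with invariant factors (1,1,1,1,1).

The boundary map ∂_2: C_2 → C_1 maps a triangle to the signed sum of its edges. For instance
  ∂abe = be − ae + ab,
  ∂ace = ce − ae + ac.
This gives a 12×6 integer matrix of rank 6; reducing to Smith normal form yields diagonal entries (1,1,1,1,1,1).

Computing H_k = (kernel of ∂_k) / (image of ∂_{k+1}):

  H_0: rank C_0 − rank ∂_1 = 6 − 5 = 1, and the invariant factors of ∂_1 are all 1, so H_0 ≅ Z.
  H_1: rank ker ∂_1 − rank ∂_2 = (12 − 5) − 6 = 1, and the invariant factors of ∂_2 are all 1, so H_1 ≅ Z.
  H_2: rank ker ∂_2 − rank ∂_3 = (6 − 6) − 0 = 0, and there is no ∂_3, so H_2 ≅ 0.

H_0 = Z,  H_1 = Z,  H_2 = 0.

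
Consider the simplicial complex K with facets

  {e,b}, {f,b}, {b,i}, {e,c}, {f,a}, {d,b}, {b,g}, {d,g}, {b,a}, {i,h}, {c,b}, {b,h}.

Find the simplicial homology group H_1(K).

H_1 = Z^4.

Order the vertices as a < b < c < d < e < f < g < h < i. Listing each simplex with vertices in this order, K has dimension 1 with simplices:

  0-simplices (9): a, b, c, d, e, f, g, h, i
  1-simplices (12): ab, af, bc, bd, be, bf, bg, bh, bi, ce, dg, hi

Hence C_0 ≅ Z^9, C_1 ≅ Z^12.

∂_1: C_1 → C_0 maps an edge to its endpoints' difference, ∂[p,q] = q − p. For instance
  ∂ce = e − c.
This gives a 9×12 integer matrix of rank 8; reducing to Smith normal form yields diagonal entries (1,1,1,1,1,1,1,1).

Reading off H_k = ker ∂_k / im ∂_{k+1}:

  H_1: rank ker ∂_1 − rank ∂_2 = (12 − 8) − 0 = 4, and there is no ∂_2, so H_1 = Z^4.

(K is a triangulation of a wedge of 4 circles.)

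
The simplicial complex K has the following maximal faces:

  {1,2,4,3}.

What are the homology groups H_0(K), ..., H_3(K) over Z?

H_0 = Z,  H_1 = 0,  H_2 = 0,  H_3 = 0.

We work with the vertex ordering 1 < 2 < 3 < 4. The simplices of K, each written with vertices in increasing order, are:

  0-simplices (4): [1], [2], [3], [4]
  1-simplices (6): [1,2], [1,3], [1,4], [2,3], [2,4], [3,4]
  2-simplices (4): [1,2,3], [1,2,4], [1,3,4], [2,3,4]
  3-simplices (1): [1,2,3,4]

so the chain groups are C_0 ≅ Z^4, C_1 ≅ Z^6, C_2 ≅ Z^4, C_3 ≅ Z^1.

Boundary ∂_1: C_1 → C_0 sends each edge [p,q] (with p < q) to q − p.
The resulting 4×6 matrix has rank 3, and its Smith normal form has invariant factors (1,1,1).

∂_2: C_2 → C_1 sends each 2-simplex [p,q,r] to [q,r] − [p,r] + [p,q]. For instance
  ∂[1,2,3] = [2,3] − [1,3] + [1,2],
  ∂[1,2,4] = [2,4] − [1,4] + [1,2].
The resulting 6×4 matrix has rank 3, and its Smith normal form has invariant factors (1,1,1).

∂_3: C_3 → C_2 sends each 3-simplex σ to the alternating sum Σ_i (−1)^i (σ with its i-th vertex removed). For instance
  ∂[1,2,3,4] = [2,3,4] − [1,3,4] + [1,2,4] − [1,2,3].
The 4×1 boundary matrix has rank 1 and Smith normal form diag(1).

Computing H_k = (kernel of ∂_k) / (image of ∂_{k+1}):

  H_0: rank C_0 − rank ∂_1 = 4 − 3 = 1, and the invariant factors of ∂_1 are all 1, so H_0 ≅ Z.
  H_1: rank ker ∂_1 − rank ∂_2 = (6 − 3) − 3 = 0, and the invariant factors of ∂_2 are all 1, so H_1 ≅ 0.
  H_2: rank ker ∂_2 − rank ∂_3 = (4 − 3) − 1 = 0, and the invariant factors of ∂_3 are all 1, so H_2 ≅ 0.
  H_3: rank ker ∂_3 − rank ∂_4 = (1 − 1) − 0 = 0, and there is no ∂_4, so H_3 ≅ 0.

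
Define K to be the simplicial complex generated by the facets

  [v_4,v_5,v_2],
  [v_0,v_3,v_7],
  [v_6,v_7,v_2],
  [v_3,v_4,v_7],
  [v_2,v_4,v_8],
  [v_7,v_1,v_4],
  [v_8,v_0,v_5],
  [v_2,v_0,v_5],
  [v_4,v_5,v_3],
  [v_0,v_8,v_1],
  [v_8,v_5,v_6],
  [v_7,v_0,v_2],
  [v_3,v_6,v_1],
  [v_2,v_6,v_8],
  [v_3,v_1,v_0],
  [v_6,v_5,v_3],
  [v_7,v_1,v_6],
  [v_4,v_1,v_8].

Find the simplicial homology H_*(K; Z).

Take the total order v_0 < v_1 < v_2 < v_3 < v_4 < v_5 < v_6 < v_7 < v_8 on the vertex set. Then K (dimension 2) consists of the simplices:

  0-simplices (9): [v_0], [v_1], [v_2], [v_3], [v_4], [v_5], [v_6], [v_7], [v_8]
  1-simplices (27): (27 of them)
  2-simplices (18): (18 of them)

Hence C_0 ≅ Z^9, C_1 ≅ Z^27, C_2 ≅ Z^18.

Boundary ∂_1: C_1 → C_0 is given by ∂[p,q] = [q] − [p]. For instance
  ∂[v_5,v_6] = [v_6] − [v_5].
This gives a 9×27 integer matrix of rank 8; reducing to Smith normal form yields diagonal entries (1,1,1,1,1,1,1,1).

The boundary map ∂_2: C_2 → C_1 maps a triangle to the signed sum of its edges. For instance
  ∂[v_1,v_4,v_7] = [v_4,v_7] − [v_1,v_7] + [v_1,v_4],
  ∂[v_0,v_1,v_3] = [v_1,v_3] − [v_0,v_3] + [v_0,v_1].
The 27×18 boundary matrix has rank 18 and Smith normal form diag(1,1,1,1,1,1,1,1,1,1,1,1,1,1,1,1,1,2).

Reading off H_k = ker ∂_k / im ∂_{k+1}:

  H_0: rank C_0 − rank ∂_1 = 9 − 8 = 1, and the invariant factors of ∂_1 are all 1, so H_0 = Z.
  H_1: rank ker ∂_1 − rank ∂_2 = (27 − 8) − 18 = 1, and ∂_2 has invariant factor 2 > 1, so H_1 = Z ⊕ Z/2.
  H_2: rank ker ∂_2 − rank ∂_3 = (18 − 18) − 0 = 0, and there is no ∂_3, so H_2 = 0.

H_0 ≅ Z,  H_1 ≅ Z ⊕ Z/2,  H_2 = 0.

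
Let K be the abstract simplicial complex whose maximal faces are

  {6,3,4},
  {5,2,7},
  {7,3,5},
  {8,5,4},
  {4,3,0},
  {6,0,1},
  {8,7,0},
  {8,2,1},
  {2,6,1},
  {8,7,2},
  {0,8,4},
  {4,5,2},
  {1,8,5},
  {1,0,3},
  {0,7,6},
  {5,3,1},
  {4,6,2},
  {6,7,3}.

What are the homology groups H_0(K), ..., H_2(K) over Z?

Fix the vertex order 0 < 1 < 2 < 3 < 4 < 5 < 6 < 7 < 8 and write every simplex with vertices in increasing order. Then dim K = 2 and the simplices of K are:

  0-simplices (9): [0], [1], [2], [3], [4], [5], [6], [7], [8]
  1-simplices (27): (27 of them)
  2-simplices (18): [0,1,3], [0,1,6], [0,3,4], [0,4,8], [0,6,7], [0,7,8], [1,2,6], [1,2,8], [1,3,5], [1,5,8], [2,4,5], [2,4,6], [2,5,7], [2,7,8], [3,4,6], [3,5,7], [3,6,7], [4,5,8]

so the chain groups are C_0 ≅ Z^9, C_1 ≅ Z^27, C_2 ≅ Z^18.

Boundary ∂_1: C_1 → C_0 is given by ∂[p,q] = [q] − [p]. For instance
  ∂[2,6] = [6] − [2].
This gives a 9×27 integer matrix of rank 8; reducing to Smith normal form yields diagonal entries (1,1,1,1,1,1,1,1).

The boundary map ∂_2: C_2 → C_1 maps a triangle to the signed sum of its edges. For instance
  ∂[2,4,6] = [4,6] − [2,6] + [2,4],
  ∂[2,5,7] = [5,7] − [2,7] + [2,5].
The 27×18 boundary matrix has rank 18 and Smith normal form diag(1,1,1,1,1,1,1,1,1,1,1,1,1,1,1,1,1,2).

Reading off H_k = ker ∂_k / im ∂_{k+1}:

  H_0: rank C_0 − rank ∂_1 = 9 − 8 = 1, and the invariant factors of ∂_1 are all 1, so H_0 = Z.
  H_1: rank ker ∂_1 − rank ∂_2 = (27 − 8) − 18 = 1, and ∂_2 has invariant factor 2 > 1, so H_1 = Z ⊕ Z/2.
  H_2: rank ker ∂_2 − rank ∂_3 = (18 − 18) − 0 = 0, and there is no ∂_3, so H_2 = 0.

As a check, the Euler characteristic is 9 − 27 + 18 = 0, which agrees with 1 − 1 + 0 = 0.

H_0 = Z,  H_1 = Z ⊕ Z/2,  H_2 = 0.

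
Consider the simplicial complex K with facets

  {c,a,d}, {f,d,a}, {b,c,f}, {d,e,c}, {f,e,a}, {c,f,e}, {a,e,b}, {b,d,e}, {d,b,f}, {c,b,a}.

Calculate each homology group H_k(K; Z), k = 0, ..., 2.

H_0 ≅ Z,  H_1 ≅ Z/2,  H_2 = 0.

We work with the vertex ordering a < b < c < d < e < f. The simplices of K, each written with vertices in increasing order, are:

  0-simplices (6): a, b, c, d, e, f
  1-simplices (15): ab, ac, ad, ae, af, bc, bd, be, bf, cd, ce, cf, de, df, ef
  2-simplices (10): abc, abe, acd, adf, aef, bcf, bde, bdf, cde, cef

giving chain groups C_0 ≅ Z^6, C_1 ≅ Z^15, C_2 ≅ Z^10.

Boundary ∂_1: C_1 → C_0 maps an edge to its endpoints' difference, ∂[p,q] = q − p.
This gives a 6×15 integer matrix of rank 5; reducing to Smith normal form yields diagonal entries (1,1,1,1,1).

The boundary map ∂_2: C_2 → C_1 maps a triangle to the signed sum of its edges. For instance
  ∂adf = df − af + ad,
  ∂bde = de − be + bd.
As a 15×10 matrix over Z this has rank 10, with invariant factors (1,1,1,1,1,1,1,1,1,2).

Computing H_k = (kernel of ∂_k) / (image of ∂_{k+1}):

  H_0: rank C_0 − rank ∂_1 = 6 − 5 = 1, and the invariant factors of ∂_1 are all 1, so H_0 = Z.
  H_1: rank ker ∂_1 − rank ∂_2 = (15 − 5) − 10 = 0, and ∂_2 has invariant factor 2 > 1, so H_1 = Z/2.
  H_2: rank ker ∂_2 − rank ∂_3 = (10 − 10) − 0 = 0, and there is no ∂_3, so H_2 = 0.

(K is a triangulation of the real projective plane RP^2.)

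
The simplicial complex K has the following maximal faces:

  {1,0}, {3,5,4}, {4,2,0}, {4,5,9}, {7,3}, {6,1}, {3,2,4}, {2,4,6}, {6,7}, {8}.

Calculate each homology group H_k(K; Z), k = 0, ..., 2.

We work with the vertex ordering 0 < 1 < 2 < 3 < 4 < 5 < 6 < 7 < 8 < 9. The simplices of K, each written with vertices in increasing order, are:

  0-simplices (10): [0], [1], [2], [3], [4], [5], [6], [7], [8], [9]
  1-simplices (15): [0,1], [0,2], [0,4], [1,6], [2,3], [2,4], [2,6], [3,4], [3,5], [3,7], [4,5], [4,6], [4,9], [5,9], [6,7]
  2-simplices (5): [0,2,4], [2,3,4], [2,4,6], [3,4,5], [4,5,9]

so the chain groups are C_0 ≅ Z^10, C_1 ≅ Z^15, C_2 ≅ Z^5.

∂_1: C_1 → C_0 sends each edge [p,q] (with p < q) to q − p. For instance
  ∂[3,5] = [5] − [3].
The 10×15 boundary matrix has rank 8 and Smith normal form diag(1,1,1,1,1,1,1,1).

∂_2: C_2 → C_1 maps a triangle to the signed sum of its edges. For instance
  ∂[0,2,4] = [2,4] − [0,4] + [0,2],
  ∂[3,4,5] = [4,5] − [3,5] + [3,4].
This gives a 15×5 integer matrix of rank 5; reducing to Smith normal form yields diagonal entries (1,1,1,1,1).

Computing H_k = (kernel of ∂_k) / (image of ∂_{k+1}):

  H_0: rank C_0 − rank ∂_1 = 10 − 8 = 2, and the invariant factors of ∂_1 are all 1, so H_0 ≅ Z^2.
  H_1: rank ker ∂_1 − rank ∂_2 = (15 − 8) − 5 = 2, and the invariant factors of ∂_2 are all 1, so H_1 ≅ Z^2.
  H_2: rank ker ∂_2 − rank ∂_3 = (5 − 5) − 0 = 0, and there is no ∂_3, so H_2 ≅ 0.

H_0 ≅ Z^2,  H_1 ≅ Z^2,  H_2 = 0.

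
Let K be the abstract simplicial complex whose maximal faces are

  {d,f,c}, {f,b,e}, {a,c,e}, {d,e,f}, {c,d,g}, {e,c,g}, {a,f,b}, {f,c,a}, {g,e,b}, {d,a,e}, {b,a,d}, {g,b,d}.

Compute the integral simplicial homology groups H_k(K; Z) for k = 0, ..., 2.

Fix the vertex order a < b < c < d < e < f < g and write every simplex with vertices in increasing order. Then dim K = 2 and the simplices of K are:

  0-simplices (7): a, b, c, d, e, f, g
  1-simplices (18): ab, ac, ad, ae, af, bd, be, bf, bg, cd, ce, cf, cg, de, df, dg, ef, eg
  2-simplices (12): abd, abf, ace, acf, ade, bdg, bef, beg, cdf, cdg, ceg, def

giving chain groups C_0 ≅ Z^7, C_1 ≅ Z^18, C_2 ≅ Z^12.

∂_1: C_1 → C_0 is given by ∂[p,q] = [q] − [p]. For instance
  ∂df = f − d.
As a 7×18 matrix over Z this has rank 6, with invariant factors (1,1,1,1,1,1).

∂_2: C_2 → C_1 acts by ∂[p,q,r] = [q,r] − [p,r] + [p,q]. For instance
  ∂abd = bd − ad + ab,
  ∂ade = de − ae + ad.
As a 18×12 matrix over Z this has rank 12, with invariant factors (1,1,1,1,1,1,1,1,1,1,1,2).

Now H_k = ker ∂_k / im ∂_{k+1}, so:

  H_0: rank C_0 − rank ∂_1 = 7 − 6 = 1, and the invariant factors of ∂_1 are all 1, so H_0 ≅ Z.
  H_1: rank ker ∂_1 − rank ∂_2 = (18 − 6) − 12 = 0, and ∂_2 has invariant factor 2 > 1, so H_1 ≅ Z/2.
  H_2: rank ker ∂_2 − rank ∂_3 = (12 − 12) − 0 = 0, and there is no ∂_3, so H_2 ≅ 0.

H_0 = Z,  H_1 = Z/2,  H_2 = 0.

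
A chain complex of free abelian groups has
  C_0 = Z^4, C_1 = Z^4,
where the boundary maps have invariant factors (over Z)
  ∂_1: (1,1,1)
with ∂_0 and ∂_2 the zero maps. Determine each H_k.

H_0 ≅ Z,  H_1 ≅ Z.

H_0: b_0 = 4 − 0 − 3 = 1; torsion from ∂_1 factors > 1: none. So H_0 ≅ Z.
H_1: b_1 = 4 − 3 − 0 = 1; torsion from ∂_2 factors > 1: none. So H_1 ≅ Z.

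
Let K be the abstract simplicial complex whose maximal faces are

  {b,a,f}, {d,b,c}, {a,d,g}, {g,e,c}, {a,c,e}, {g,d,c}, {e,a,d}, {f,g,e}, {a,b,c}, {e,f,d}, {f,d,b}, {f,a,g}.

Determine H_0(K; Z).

K has 7 vertices, 18 edges, 12 triangles.
rank ∂_0 = 0, rank ∂_1 = 6 ⇒ b_0 = 7 − 0 − 6 = 1; all invariant factors of ∂_1 are 1 so no torsion. So H_0 ≅ Z.

H_0 = Z.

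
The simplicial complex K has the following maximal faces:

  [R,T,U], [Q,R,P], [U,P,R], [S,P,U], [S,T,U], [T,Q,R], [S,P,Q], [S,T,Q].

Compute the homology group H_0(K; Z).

H_0 = Z.

Take the total order P < Q < R < S < T < U on the vertex set. Then K (dimension 2) consists of the simplices:

  0-simplices (6): P, Q, R, S, T, U
  1-simplices (12): PQ, PR, PS, PU, QR, QS, QT, RT, RU, ST, SU, TU
  2-simplices (8): PQR, PQS, PRU, PSU, QRT, QST, RTU, STU

giving chain groups C_0 ≅ Z^6, C_1 ≅ Z^12, C_2 ≅ Z^8.

Boundary ∂_1: C_1 → C_0 maps an edge to its endpoints' difference, ∂[p,q] = q − p.
The 6×12 boundary matrix has rank 5 and Smith normal form diag(1,1,1,1,1).

Boundary ∂_2: C_2 → C_1 maps a triangle to the signed sum of its edges. For instance
  ∂PRU = RU − PU + PR,
  ∂STU = TU − SU + ST.
The 12×8 boundary matrix has rank 7 and Smith normal form diag(1,1,1,1,1,1,1).

Now H_k = ker ∂_k / im ∂_{k+1}, so:

  H_0: rank C_0 − rank ∂_1 = 6 − 5 = 1, and the invariant factors of ∂_1 are all 1, so H_0 = Z.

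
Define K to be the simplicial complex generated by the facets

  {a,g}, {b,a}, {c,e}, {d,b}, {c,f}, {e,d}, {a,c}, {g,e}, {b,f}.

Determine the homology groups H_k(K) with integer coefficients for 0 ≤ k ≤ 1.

We work with the vertex ordering a < b < c < d < e < f < g. The simplices of K, each written with vertices in increasing order, are:

  0-simplices (7): a, b, c, d, e, f, g
  1-simplices (9): ab, ac, ag, bd, bf, ce, cf, de, eg

Hence C_0 ≅ Z^7, C_1 ≅ Z^9.

The boundary map ∂_1: C_1 → C_0 is given by ∂[p,q] = [q] − [p].
The resulting 7×9 matrix has rank 6, and its Smith normal form has invariant factors (1,1,1,1,1,1).

Now H_k = ker ∂_k / im ∂_{k+1}, so:

  H_0: rank C_0 − rank ∂_1 = 7 − 6 = 1, and the invariant factors of ∂_1 are all 1, so H_0 = Z.
  H_1: rank ker ∂_1 − rank ∂_2 = (9 − 6) − 0 = 3, and there is no ∂_2, so H_1 = Z^3.

H_0 = Z,  H_1 = Z^3.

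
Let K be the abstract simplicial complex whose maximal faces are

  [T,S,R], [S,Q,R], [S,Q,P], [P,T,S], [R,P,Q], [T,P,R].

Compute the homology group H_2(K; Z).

Take the total order P < Q < R < S < T on the vertex set. Then K (dimension 2) consists of the simplices:

  0-simplices (5): P, Q, R, S, T
  1-simplices (9): PQ, PR, PS, PT, QR, QS, RS, RT, ST
  2-simplices (6): PQR, PQS, PRT, PST, QRS, RST

so the chain groups are C_0 ≅ Z^5, C_1 ≅ Z^9, C_2 ≅ Z^6.

∂_1: C_1 → C_0 maps an edge to its endpoints' difference, ∂[p,q] = q − p. For instance
  ∂QS = S − Q.
As a 5×9 matrix over Z this has rank 4, with invariant factors (1,1,1,1).

∂_2: C_2 → C_1 sends each 2-simplex [p,q,r] to [q,r] − [p,r] + [p,q]. For instance
  ∂QRS = RS − QS + QR,
  ∂RST = ST − RT + RS.
The 9×6 boundary matrix has rank 5 and Smith normal form diag(1,1,1,1,1).

Computing H_k = (kernel of ∂_k) / (image of ∂_{k+1}):

  H_2: rank ker ∂_2 − rank ∂_3 = (6 − 5) − 0 = 1, and there is no ∂_3, so H_2 = Z.

H_2 = Z.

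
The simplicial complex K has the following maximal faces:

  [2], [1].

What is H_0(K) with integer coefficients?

K has 2 vertices.
rank ∂_0 = 0, rank ∂_1 = 0 ⇒ b_0 = 2 − 0 − 0 = 2. So H_0 ≅ Z^2.

H_0 = Z^2.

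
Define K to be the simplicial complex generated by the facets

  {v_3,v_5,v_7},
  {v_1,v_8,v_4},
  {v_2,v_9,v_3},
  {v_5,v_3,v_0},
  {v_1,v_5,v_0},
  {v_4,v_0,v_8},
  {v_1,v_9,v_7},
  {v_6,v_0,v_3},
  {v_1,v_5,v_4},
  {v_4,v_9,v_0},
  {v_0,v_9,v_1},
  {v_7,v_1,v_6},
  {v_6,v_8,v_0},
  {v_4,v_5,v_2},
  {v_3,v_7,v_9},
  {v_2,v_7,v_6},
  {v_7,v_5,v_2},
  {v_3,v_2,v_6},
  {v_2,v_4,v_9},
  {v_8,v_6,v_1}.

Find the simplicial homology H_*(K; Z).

H_0 = Z,  H_1 = Z ⊕ Z/2Z,  H_2 = 0.

Take the total order v_0 < v_1 < v_2 < v_3 < v_4 < v_5 < v_6 < v_7 < v_8 < v_9 on the vertex set. Then K (dimension 2) consists of the simplices:

  0-simplices (10): [v_0], [v_1], [v_2], [v_3], [v_4], [v_5], [v_6], [v_7], [v_8], [v_9]
  1-simplices (30): (30 of them)
  2-simplices (20): (20 of them)

giving chain groups C_0 ≅ Z^10, C_1 ≅ Z^30, C_2 ≅ Z^20.

The boundary map ∂_1: C_1 → C_0 maps an edge to its endpoints' difference, ∂[p,q] = q − p.
This gives a 10×30 integer matrix of rank 9; reducing to Smith normal form yields diagonal entries (1,1,1,1,1,1,1,1,1).

Boundary ∂_2: C_2 → C_1 maps a triangle to the signed sum of its edges. For instance
  ∂[v_2,v_4,v_9] = [v_4,v_9] − [v_2,v_9] + [v_2,v_4],
  ∂[v_3,v_5,v_7] = [v_5,v_7] − [v_3,v_7] + [v_3,v_5].
As a 30×20 matrix over Z this has rank 20, with invariant factors (1,1,1,1,1,1,1,1,1,1,1,1,1,1,1,1,1,1,1,2).

Computing H_k = (kernel of ∂_k) / (image of ∂_{k+1}):

  H_0: rank C_0 − rank ∂_1 = 10 − 9 = 1, and the invariant factors of ∂_1 are all 1, so H_0 ≅ Z.
  H_1: rank ker ∂_1 − rank ∂_2 = (30 − 9) − 20 = 1, and ∂_2 has invariant factor 2 > 1, so H_1 ≅ Z ⊕ Z/2Z.
  H_2: rank ker ∂_2 − rank ∂_3 = (20 − 20) − 0 = 0, and there is no ∂_3, so H_2 ≅ 0.

As a check, the Euler characteristic is 10 − 30 + 20 = 0, which agrees with 1 − 1 + 0 = 0.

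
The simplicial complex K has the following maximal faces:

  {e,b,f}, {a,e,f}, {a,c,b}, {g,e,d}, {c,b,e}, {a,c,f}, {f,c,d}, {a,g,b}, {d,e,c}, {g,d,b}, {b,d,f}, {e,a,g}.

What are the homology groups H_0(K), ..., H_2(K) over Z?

Fix the vertex order a < b < c < d < e < f < g and write every simplex with vertices in increasing order. Then dim K = 2 and the simplices of K are:

  0-simplices (7): a, b, c, d, e, f, g
  1-simplices (18): ab, ac, ae, af, ag, bc, bd, be, bf, bg, cd, ce, cf, de, df, dg, ef, eg
  2-simplices (12): abc, abg, acf, aef, aeg, bce, bdf, bdg, bef, cde, cdf, deg

giving chain groups C_0 ≅ Z^7, C_1 ≅ Z^18, C_2 ≅ Z^12.

Boundary ∂_1: C_1 → C_0 is given by ∂[p,q] = [q] − [p].
The resulting 7×18 matrix has rank 6, and its Smith normal form has invariant factors (1,1,1,1,1,1).

Boundary ∂_2: C_2 → C_1 maps a triangle to the signed sum of its edges. For instance
  ∂aef = ef − af + ae,
  ∂abg = bg − ag + ab.
This gives a 18×12 integer matrix of rank 12; reducing to Smith normal form yields diagonal entries (1,1,1,1,1,1,1,1,1,1,1,2).

Computing H_k = (kernel of ∂_k) / (image of ∂_{k+1}):

  H_0: rank C_0 − rank ∂_1 = 7 − 6 = 1, and the invariant factors of ∂_1 are all 1, so H_0 ≅ Z.
  H_1: rank ker ∂_1 − rank ∂_2 = (18 − 6) − 12 = 0, and ∂_2 has invariant factor 2 > 1, so H_1 ≅ Z/2Z.
  H_2: rank ker ∂_2 − rank ∂_3 = (12 − 12) − 0 = 0, and there is no ∂_3, so H_2 ≅ 0.

(K is a triangulation of the real projective plane RP^2.)

H_0 ≅ Z,  H_1 ≅ Z/2Z,  H_2 = 0.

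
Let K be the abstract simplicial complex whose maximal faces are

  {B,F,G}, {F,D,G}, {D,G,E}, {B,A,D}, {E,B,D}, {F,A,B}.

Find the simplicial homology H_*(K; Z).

Order the vertices as A < B < D < E < F < G. Listing each simplex with vertices in this order, K has dimension 2 with simplices:

  0-simplices (6): A, B, D, E, F, G
  1-simplices (12): AB, AD, AF, BD, BE, BF, BG, DE, DF, DG, EG, FG
  2-simplices (6): ABD, ABF, BDE, BFG, DEG, DFG

giving chain groups C_0 ≅ Z^6, C_1 ≅ Z^12, C_2 ≅ Z^6.

∂_1: C_1 → C_0 maps an edge to its endpoints' difference, ∂[p,q] = q − p. For instance
  ∂BF = F − B.
The 6×12 boundary matrix has rank 5 and Smith normal form diag(1,1,1,1,1).

Boundary ∂_2: C_2 → C_1 sends each 2-simplex [p,q,r] to [q,r] − [p,r] + [p,q]. For instance
  ∂BFG = FG − BG + BF,
  ∂DEG = EG − DG + DE.
This gives a 12×6 integer matrix of rank 6; reducing to Smith normal form yields diagonal entries (1,1,1,1,1,1).

Now H_k = ker ∂_k / im ∂_{k+1}, so:

  H_0: rank C_0 − rank ∂_1 = 6 − 5 = 1, and the invariant factors of ∂_1 are all 1, so H_0 = Z.
  H_1: rank ker ∂_1 − rank ∂_2 = (12 − 5) − 6 = 1, and the invariant factors of ∂_2 are all 1, so H_1 = Z.
  H_2: rank ker ∂_2 − rank ∂_3 = (6 − 6) − 0 = 0, and there is no ∂_3, so H_2 = 0.

H_0 = Z,  H_1 = Z,  H_2 = 0.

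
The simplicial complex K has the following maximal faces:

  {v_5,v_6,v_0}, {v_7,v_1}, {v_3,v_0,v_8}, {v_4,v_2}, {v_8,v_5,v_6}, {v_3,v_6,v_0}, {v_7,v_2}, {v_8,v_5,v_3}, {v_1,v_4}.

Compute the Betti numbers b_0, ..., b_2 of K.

b_0 = 2, b_1 = 2, b_2 = 0.

Take the total order v_0 < v_1 < v_2 < v_3 < v_4 < v_5 < v_6 < v_7 < v_8 on the vertex set. Then K (dimension 2) consists of the simplices:

  0-simplices (9): [v_0], [v_1], [v_2], [v_3], [v_4], [v_5], [v_6], [v_7], [v_8]
  1-simplices (14): [v_0,v_3], [v_0,v_5], [v_0,v_6], [v_0,v_8], [v_1,v_4], [v_1,v_7], [v_2,v_4], [v_2,v_7], [v_3,v_5], [v_3,v_6], [v_3,v_8], [v_5,v_6], [v_5,v_8], [v_6,v_8]
  2-simplices (5): [v_0,v_3,v_6], [v_0,v_3,v_8], [v_0,v_5,v_6], [v_3,v_5,v_8], [v_5,v_6,v_8]

so the chain groups are C_0 ≅ Z^9, C_1 ≅ Z^14, C_2 ≅ Z^5.

Boundary ∂_1: C_1 → C_0 sends each edge [p,q] (with p < q) to q − p.
This gives a 9×14 integer matrix of rank 7; reducing to Smith normal form yields diagonal entries (1,1,1,1,1,1,1).

∂_2: C_2 → C_1 maps a triangle to the signed sum of its edges. For instance
  ∂[v_5,v_6,v_8] = [v_6,v_8] − [v_5,v_8] + [v_5,v_6],
  ∂[v_0,v_3,v_8] = [v_3,v_8] − [v_0,v_8] + [v_0,v_3].
This gives a 14×5 integer matrix of rank 5; reducing to Smith normal form yields diagonal entries (1,1,1,1,1).

From H_k ≅ ker(∂_k) / im(∂_{k+1}) we obtain:

  H_0: rank C_0 − rank ∂_1 = 9 − 7 = 2, and the invariant factors of ∂_1 are all 1, so H_0 ≅ Z^2.
  H_1: rank ker ∂_1 − rank ∂_2 = (14 − 7) − 5 = 2, and the invariant factors of ∂_2 are all 1, so H_1 ≅ Z^2.
  H_2: rank ker ∂_2 − rank ∂_3 = (5 − 5) − 0 = 0, and there is no ∂_3, so H_2 ≅ 0.

As a check, the Euler characteristic is 9 − 14 + 5 = 0, which agrees with 2 − 2 + 0 = 0.

Hence the Betti numbers are b_0 = 2, b_1 = 2, b_2 = 0.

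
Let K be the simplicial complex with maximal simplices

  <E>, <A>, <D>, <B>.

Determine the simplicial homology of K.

H_0 ≅ Z^4.

Order the vertices as A < B < D < E. Listing each simplex with vertices in this order, K has dimension 0 with simplices:

  0-simplices (4): A, B, D, E

Hence C_0 ≅ Z^4.

From H_k ≅ ker(∂_k) / im(∂_{k+1}) we obtain:

  H_0: rank C_0 − rank ∂_1 = 4 − 0 = 4, and there is no ∂_1, so H_0 = Z^4.

(K is a triangulation of a set of 4 points.)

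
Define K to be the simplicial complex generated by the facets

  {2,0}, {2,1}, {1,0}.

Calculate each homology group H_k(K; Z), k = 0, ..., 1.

Fix the vertex order 0 < 1 < 2 and write every simplex with vertices in increasing order. Then dim K = 1 and the simplices of K are:

  0-simplices (3): [0], [1], [2]
  1-simplices (3): [0,1], [0,2], [1,2]

so the chain groups are C_0 ≅ Z^3, C_1 ≅ Z^3.

Boundary ∂_1: C_1 → C_0 maps an edge to its endpoints' difference, ∂[p,q] = q − p. For instance
  ∂[0,2] = [2] − [0].
The 3×3 boundary matrix has rank 2 and Smith normal form diag(1,1).

Now H_k = ker ∂_k / im ∂_{k+1}, so:

  H_0: rank C_0 − rank ∂_1 = 3 − 2 = 1, and the invariant factors of ∂_1 are all 1, so H_0 ≅ Z.
  H_1: rank ker ∂_1 − rank ∂_2 = (3 − 2) − 0 = 1, and there is no ∂_2, so H_1 ≅ Z.

H_0 ≅ Z,  H_1 ≅ Z.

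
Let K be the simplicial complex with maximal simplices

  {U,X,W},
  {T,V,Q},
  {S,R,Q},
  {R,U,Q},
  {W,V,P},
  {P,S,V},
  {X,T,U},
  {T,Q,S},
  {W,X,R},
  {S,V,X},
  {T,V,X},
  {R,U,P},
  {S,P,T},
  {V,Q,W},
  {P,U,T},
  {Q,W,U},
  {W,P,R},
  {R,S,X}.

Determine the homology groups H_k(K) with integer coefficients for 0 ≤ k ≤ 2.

H_0 = Z,  H_1 = Z ⊕ Z/2Z,  H_2 = 0.

Take the total order P < Q < R < S < T < U < V < W < X on the vertex set. Then K (dimension 2) consists of the simplices:

  0-simplices (9): P, Q, R, S, T, U, V, W, X
  1-simplices (27): PR, PS, PT, PU, PV, PW, QR, QS, QT, QU, QV, QW, RS, RU, RW, RX, ST, SV, SX, TU, TV, TX, UW, UX, VW, VX, WX
  2-simplices (18): PRU, PRW, PST, PSV, PTU, PVW, QRS, QRU, QST, QTV, QUW, QVW, RSX, RWX, SVX, TUX, TVX, UWX

giving chain groups C_0 ≅ Z^9, C_1 ≅ Z^27, C_2 ≅ Z^18.

The boundary map ∂_1: C_1 → C_0 is given by ∂[p,q] = [q] − [p]. For instance
  ∂UW = W − U.
The resulting 9×27 matrix has rank 8, and its Smith normal form has invariant factors (1,1,1,1,1,1,1,1).

Boundary ∂_2: C_2 → C_1 maps a triangle to the signed sum of its edges. For instance
  ∂TUX = UX − TX + TU,
  ∂RSX = SX − RX + RS.
As a 27×18 matrix over Z this has rank 18, with invariant factors (1,1,1,1,1,1,1,1,1,1,1,1,1,1,1,1,1,2).

Now H_k = ker ∂_k / im ∂_{k+1}, so:

  H_0: rank C_0 − rank ∂_1 = 9 − 8 = 1, and the invariant factors of ∂_1 are all 1, so H_0 = Z.
  H_1: rank ker ∂_1 − rank ∂_2 = (27 − 8) − 18 = 1, and ∂_2 has invariant factor 2 > 1, so H_1 = Z ⊕ Z/2Z.
  H_2: rank ker ∂_2 − rank ∂_3 = (18 − 18) − 0 = 0, and there is no ∂_3, so H_2 = 0.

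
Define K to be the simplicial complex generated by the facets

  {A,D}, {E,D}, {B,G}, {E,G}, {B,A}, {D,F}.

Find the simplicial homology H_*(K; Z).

We work with the vertex ordering A < B < D < E < F < G. The simplices of K, each written with vertices in increasing order, are:

  0-simplices (6): A, B, D, E, F, G
  1-simplices (6): AB, AD, BG, DE, DF, EG

Hence C_0 ≅ Z^6, C_1 ≅ Z^6.

∂_1: C_1 → C_0 sends each edge [p,q] (with p < q) to q − p. For instance
  ∂DE = E − D.
This gives a 6×6 integer matrix of rank 5; reducing to Smith normal form yields diagonal entries (1,1,1,1,1).

Reading off H_k = ker ∂_k / im ∂_{k+1}:

  H_0: rank C_0 − rank ∂_1 = 6 − 5 = 1, and the invariant factors of ∂_1 are all 1, so H_0 ≅ Z.
  H_1: rank ker ∂_1 − rank ∂_2 = (6 − 5) − 0 = 1, and there is no ∂_2, so H_1 ≅ Z.

H_0 ≅ Z,  H_1 ≅ Z.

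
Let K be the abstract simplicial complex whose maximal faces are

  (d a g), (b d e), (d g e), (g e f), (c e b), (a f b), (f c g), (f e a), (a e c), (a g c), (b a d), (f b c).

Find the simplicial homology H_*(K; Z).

K has 7 vertices, 18 edges, 12 triangles.
rank ∂_0 = 0, rank ∂_1 = 6 ⇒ b_0 = 7 − 0 − 6 = 1; all invariant factors of ∂_1 are 1 so no torsion. So H_0 ≅ Z.
rank ∂_1 = 6, rank ∂_2 = 12 ⇒ b_1 = 18 − 6 − 12 = 0; ∂_2 has invariant factor(s) [2] giving torsion. So H_1 ≅ Z/2.
rank ∂_2 = 12, rank ∂_3 = 0 ⇒ b_2 = 12 − 12 − 0 = 0. So H_2 ≅ 0.

H_0 = Z,  H_1 = Z/2,  H_2 = 0.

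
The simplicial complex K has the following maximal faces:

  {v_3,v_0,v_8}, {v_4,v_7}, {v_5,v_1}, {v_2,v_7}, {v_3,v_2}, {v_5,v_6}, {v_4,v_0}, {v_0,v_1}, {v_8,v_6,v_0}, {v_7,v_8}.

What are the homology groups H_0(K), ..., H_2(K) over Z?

H_0 = Z,  H_1 = Z^3,  H_2 = 0.

Fix the vertex order v_0 < v_1 < v_2 < v_3 < v_4 < v_5 < v_6 < v_7 < v_8 and write every simplex with vertices in increasing order. Then dim K = 2 and the simplices of K are:

  0-simplices (9): [v_0], [v_1], [v_2], [v_3], [v_4], [v_5], [v_6], [v_7], [v_8]
  1-simplices (13): [v_0,v_1], [v_0,v_3], [v_0,v_4], [v_0,v_6], [v_0,v_8], [v_1,v_5], [v_2,v_3], [v_2,v_7], [v_3,v_8], [v_4,v_7], [v_5,v_6], [v_6,v_8], [v_7,v_8]
  2-simplices (2): [v_0,v_3,v_8], [v_0,v_6,v_8]

giving chain groups C_0 ≅ Z^9, C_1 ≅ Z^13, C_2 ≅ Z^2.

Boundary ∂_1: C_1 → C_0 is given by ∂[p,q] = [q] − [p].
The resulting 9×13 matrix has rank 8, and its Smith normal form has invariant factors (1,1,1,1,1,1,1,1).

∂_2: C_2 → C_1 sends each 2-simplex [p,q,r] to [q,r] − [p,r] + [p,q]. For instance
  ∂[v_0,v_6,v_8] = [v_6,v_8] − [v_0,v_8] + [v_0,v_6],
  ∂[v_0,v_3,v_8] = [v_3,v_8] − [v_0,v_8] + [v_0,v_3].
This gives a 13×2 integer matrix of rank 2; reducing to Smith normal form yields diagonal entries (1,1).

Reading off H_k = ker ∂_k / im ∂_{k+1}:

  H_0: rank C_0 − rank ∂_1 = 9 − 8 = 1, and the invariant factors of ∂_1 are all 1, so H_0 ≅ Z.
  H_1: rank ker ∂_1 − rank ∂_2 = (13 − 8) − 2 = 3, and the invariant factors of ∂_2 are all 1, so H_1 ≅ Z^3.
  H_2: rank ker ∂_2 − rank ∂_3 = (2 − 2) − 0 = 0, and there is no ∂_3, so H_2 ≅ 0.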